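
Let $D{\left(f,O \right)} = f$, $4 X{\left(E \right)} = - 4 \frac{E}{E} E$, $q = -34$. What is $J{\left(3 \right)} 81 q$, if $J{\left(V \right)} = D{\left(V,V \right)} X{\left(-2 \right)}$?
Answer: $-16524$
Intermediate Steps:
$X{\left(E \right)} = - E$ ($X{\left(E \right)} = \frac{- 4 \frac{E}{E} E}{4} = \frac{\left(-4\right) 1 E}{4} = \frac{\left(-4\right) E}{4} = - E$)
$J{\left(V \right)} = 2 V$ ($J{\left(V \right)} = V \left(\left(-1\right) \left(-2\right)\right) = V 2 = 2 V$)
$J{\left(3 \right)} 81 q = 2 \cdot 3 \cdot 81 \left(-34\right) = 6 \cdot 81 \left(-34\right) = 486 \left(-34\right) = -16524$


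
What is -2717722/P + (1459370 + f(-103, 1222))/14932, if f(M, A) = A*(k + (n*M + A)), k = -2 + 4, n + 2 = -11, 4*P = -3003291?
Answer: 3487875563053/11211285303 ≈ 311.10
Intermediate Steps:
P = -3003291/4 (P = (1/4)*(-3003291) = -3003291/4 ≈ -7.5082e+5)
n = -13 (n = -2 - 11 = -13)
k = 2
f(M, A) = A*(2 + A - 13*M) (f(M, A) = A*(2 + (-13*M + A)) = A*(2 + (A - 13*M)) = A*(2 + A - 13*M))
-2717722/P + (1459370 + f(-103, 1222))/14932 = -2717722/(-3003291/4) + (1459370 + 1222*(2 + 1222 - 13*(-103)))/14932 = -2717722*(-4/3003291) + (1459370 + 1222*(2 + 1222 + 1339))*(1/14932) = 10870888/3003291 + (1459370 + 1222*2563)*(1/14932) = 10870888/3003291 + (1459370 + 3131986)*(1/14932) = 10870888/3003291 + 4591356*(1/14932) = 10870888/3003291 + 1147839/3733 = 3487875563053/11211285303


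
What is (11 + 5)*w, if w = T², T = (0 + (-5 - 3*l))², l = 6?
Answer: 4477456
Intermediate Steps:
T = 529 (T = (0 + (-5 - 3*6))² = (0 + (-5 - 18))² = (0 - 23)² = (-23)² = 529)
w = 279841 (w = 529² = 279841)
(11 + 5)*w = (11 + 5)*279841 = 16*279841 = 4477456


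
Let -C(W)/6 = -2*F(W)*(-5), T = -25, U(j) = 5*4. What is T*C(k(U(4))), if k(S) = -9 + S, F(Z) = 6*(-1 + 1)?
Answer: 0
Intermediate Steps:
F(Z) = 0 (F(Z) = 6*0 = 0)
U(j) = 20
C(W) = 0 (C(W) = -6*(-2*0)*(-5) = -0*(-5) = -6*0 = 0)
T*C(k(U(4))) = -25*0 = 0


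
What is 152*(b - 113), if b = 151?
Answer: 5776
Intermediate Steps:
152*(b - 113) = 152*(151 - 113) = 152*38 = 5776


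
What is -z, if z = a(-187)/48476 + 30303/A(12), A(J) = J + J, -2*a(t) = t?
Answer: -61207103/48476 ≈ -1262.6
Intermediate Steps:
a(t) = -t/2
A(J) = 2*J
z = 61207103/48476 (z = -½*(-187)/48476 + 30303/((2*12)) = (187/2)*(1/48476) + 30303/24 = 187/96952 + 30303*(1/24) = 187/96952 + 10101/8 = 61207103/48476 ≈ 1262.6)
-z = -1*61207103/48476 = -61207103/48476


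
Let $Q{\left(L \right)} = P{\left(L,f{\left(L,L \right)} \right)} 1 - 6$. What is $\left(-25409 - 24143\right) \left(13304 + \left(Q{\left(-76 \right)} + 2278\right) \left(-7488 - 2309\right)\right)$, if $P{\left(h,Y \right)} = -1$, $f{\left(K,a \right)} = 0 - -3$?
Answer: $1101822564016$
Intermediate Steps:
$f{\left(K,a \right)} = 3$ ($f{\left(K,a \right)} = 0 + 3 = 3$)
$Q{\left(L \right)} = -7$ ($Q{\left(L \right)} = \left(-1\right) 1 - 6 = -1 - 6 = -7$)
$\left(-25409 - 24143\right) \left(13304 + \left(Q{\left(-76 \right)} + 2278\right) \left(-7488 - 2309\right)\right) = \left(-25409 - 24143\right) \left(13304 + \left(-7 + 2278\right) \left(-7488 - 2309\right)\right) = - 49552 \left(13304 + 2271 \left(-9797\right)\right) = - 49552 \left(13304 - 22248987\right) = \left(-49552\right) \left(-22235683\right) = 1101822564016$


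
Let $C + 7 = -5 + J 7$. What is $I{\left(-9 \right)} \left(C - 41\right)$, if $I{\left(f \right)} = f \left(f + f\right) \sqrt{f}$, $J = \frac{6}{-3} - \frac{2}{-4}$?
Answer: $- 30861 i \approx - 30861.0 i$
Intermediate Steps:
$J = - \frac{3}{2}$ ($J = 6 \left(- \frac{1}{3}\right) - - \frac{1}{2} = -2 + \frac{1}{2} = - \frac{3}{2} \approx -1.5$)
$I{\left(f \right)} = 2 f^{\frac{5}{2}}$ ($I{\left(f \right)} = f 2 f \sqrt{f} = 2 f^{2} \sqrt{f} = 2 f^{\frac{5}{2}}$)
$C = - \frac{45}{2}$ ($C = -7 - \frac{31}{2} = - \frac{45}{2} \approx -22.5$)
$I{\left(-9 \right)} \left(C - 41\right) = 2 \left(-9\right)^{\frac{5}{2}} \left(- \frac{45}{2} - 41\right) = 2 \cdot 243 i \left(- \frac{127}{2}\right) = 486 i \left(- \frac{127}{2}\right) = - 30861 i$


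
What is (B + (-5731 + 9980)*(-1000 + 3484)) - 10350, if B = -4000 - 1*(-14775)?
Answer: 10554941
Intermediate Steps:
B = 10775 (B = -4000 + 14775 = 10775)
(B + (-5731 + 9980)*(-1000 + 3484)) - 10350 = (10775 + (-5731 + 9980)*(-1000 + 3484)) - 10350 = (10775 + 4249*2484) - 10350 = (10775 + 10554516) - 10350 = 10565291 - 10350 = 10554941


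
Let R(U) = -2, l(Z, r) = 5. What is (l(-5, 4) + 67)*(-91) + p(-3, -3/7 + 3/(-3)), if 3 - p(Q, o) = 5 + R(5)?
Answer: -6552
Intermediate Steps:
p(Q, o) = 0 (p(Q, o) = 3 - (5 - 2) = 3 - 1*3 = 3 - 3 = 0)
(l(-5, 4) + 67)*(-91) + p(-3, -3/7 + 3/(-3)) = (5 + 67)*(-91) + 0 = 72*(-91) + 0 = -6552 + 0 = -6552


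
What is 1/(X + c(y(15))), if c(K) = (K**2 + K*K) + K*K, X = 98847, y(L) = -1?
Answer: 1/98850 ≈ 1.0116e-5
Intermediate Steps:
c(K) = 3*K**2 (c(K) = (K**2 + K**2) + K**2 = 2*K**2 + K**2 = 3*K**2)
1/(X + c(y(15))) = 1/(98847 + 3*(-1)**2) = 1/(98847 + 3*1) = 1/(98847 + 3) = 1/98850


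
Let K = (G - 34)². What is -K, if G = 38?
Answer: -16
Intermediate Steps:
K = 16 (K = (38 - 34)² = 4² = 16)
-K = -1*16 = -16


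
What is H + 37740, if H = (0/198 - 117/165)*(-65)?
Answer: 415647/11 ≈ 37786.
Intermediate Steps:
H = 507/11 (H = (0*(1/198) - 117*1/165)*(-65) = (0 - 39/55)*(-65) = -39/55*(-65) = 507/11 ≈ 46.091)
H + 37740 = 507/11 + 37740 = 415647/11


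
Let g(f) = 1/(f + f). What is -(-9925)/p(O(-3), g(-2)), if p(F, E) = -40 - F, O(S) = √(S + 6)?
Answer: -397000/1597 + 9925*√3/1597 ≈ -237.83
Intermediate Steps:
O(S) = √(6 + S)
g(f) = 1/(2*f)
-(-9925)/p(O(-3), g(-2)) = -(-9925)/(-40 - √(6 - 3)) = -(-9925)/(-40 - √3) = 9925/(-40 - √3)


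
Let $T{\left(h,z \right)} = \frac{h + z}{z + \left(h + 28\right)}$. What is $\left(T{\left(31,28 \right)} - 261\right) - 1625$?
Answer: $- \frac{164023}{87} \approx -1885.3$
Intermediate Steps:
$T{\left(h,z \right)} = \frac{h + z}{28 + h + z}$ ($T{\left(h,z \right)} = \frac{h + z}{z + \left(28 + h\right)} = \frac{h + z}{28 + h + z}$)
$\left(T{\left(31,28 \right)} - 261\right) - 1625 = \left(\frac{31 + 28}{28 + 31 + 28} - 261\right) - 1625 = \left(\frac{1}{87} \cdot 59 - 261\right) - 1625 = \left(\frac{59}{87} - 261\right) - 1625 = - \frac{22648}{87} - 1625 = - \frac{164023}{87}$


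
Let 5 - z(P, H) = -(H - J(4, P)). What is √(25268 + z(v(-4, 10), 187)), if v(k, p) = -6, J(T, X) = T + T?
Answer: 6*√707 ≈ 159.54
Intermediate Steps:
J(T, X) = 2*T
z(P, H) = -3 + H (z(P, H) = 5 - (-1)*(H - 2*4) = 5 - (-1)*(H - 1*8) = 5 - (-1)*(H - 8) = 5 - (-1)*(-8 + H) = 5 - (8 - H) = 5 + (-8 + H) = -3 + H)
√(25268 + z(v(-4, 10), 187)) = √(25268 + (-3 + 187)) = √(25268 + 184) = √25452 = 6*√707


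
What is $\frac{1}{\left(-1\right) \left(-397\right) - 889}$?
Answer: $- \frac{1}{492} \approx -0.0020325$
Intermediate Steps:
$\frac{1}{\left(-1\right) \left(-397\right) - 889} = \frac{1}{397 - 889} = \frac{1}{-492} = - \frac{1}{492}$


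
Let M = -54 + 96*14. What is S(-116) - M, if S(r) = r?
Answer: -1406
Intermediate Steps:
M = 1290 (M = -54 + 1344 = 1290)
S(-116) - M = -116 - 1*1290 = -116 - 1290 = -1406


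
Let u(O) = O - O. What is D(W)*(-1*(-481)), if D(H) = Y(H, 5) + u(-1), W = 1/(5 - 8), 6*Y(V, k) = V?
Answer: -481/18 ≈ -26.722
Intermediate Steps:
Y(V, k) = V/6
u(O) = 0
W = -1/3 (W = 1/(-3) = -1/3 ≈ -0.33333)
D(H) = H/6 (D(H) = H/6 + 0 = H/6)
D(W)*(-1*(-481)) = ((1/6)*(-1/3))*(-1*(-481)) = -1/18*481 = -481/18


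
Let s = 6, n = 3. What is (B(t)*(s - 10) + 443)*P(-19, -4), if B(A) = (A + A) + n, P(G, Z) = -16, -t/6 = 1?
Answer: -7664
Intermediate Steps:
t = -6 (t = -6*1 = -6)
B(A) = 3 + 2*A (B(A) = (A + A) + 3 = 2*A + 3 = 3 + 2*A)
(B(t)*(s - 10) + 443)*P(-19, -4) = ((3 + 2*(-6))*(6 - 10) + 443)*(-16) = ((3 - 12)*(-4) + 443)*(-16) = (-9*(-4) + 443)*(-16) = (36 + 443)*(-16) = 479*(-16) = -7664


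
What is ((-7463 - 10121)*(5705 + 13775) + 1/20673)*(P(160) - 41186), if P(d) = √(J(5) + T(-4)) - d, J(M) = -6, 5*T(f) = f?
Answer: 14162506686718 - 7081253343359*I*√170/103365 ≈ 1.4163e+13 - 8.9322e+8*I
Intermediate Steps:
T(f) = f/5
P(d) = -d + I*√170/5 (P(d) = √(-6 + (⅕)*(-4)) - d = √(-6 - ⅘) - d = √(-34/5) - d = I*√170/5 - d = -d + I*√170/5)
((-7463 - 10121)*(5705 + 13775) + 1/20673)*(P(160) - 41186) = ((-7463 - 10121)*(5705 + 13775) + 1/20673)*((-1*160 + I*√170/5) - 41186) = (-17584*19480 + 1/20673)*((-160 + I*√170/5) - 41186) = (-342536320 + 1/20673)*(-41346 + I*√170/5) = -7081253343359*(-41346 + I*√170/5)/20673 = 14162506686718 - 7081253343359*I*√170/103365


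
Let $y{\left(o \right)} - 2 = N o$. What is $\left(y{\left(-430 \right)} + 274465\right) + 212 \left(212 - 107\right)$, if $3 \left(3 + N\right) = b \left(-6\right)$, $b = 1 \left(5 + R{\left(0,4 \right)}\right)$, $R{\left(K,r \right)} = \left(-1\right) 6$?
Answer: $297157$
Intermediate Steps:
$R{\left(K,r \right)} = -6$
$b = -1$ ($b = 1 \left(5 - 6\right) = 1 \left(-1\right) = -1$)
$N = -1$ ($N = -3 + \frac{\left(-1\right) \left(-6\right)}{3} = -3 + \frac{1}{3} \cdot 6 = -3 + 2 = -1$)
$y{\left(o \right)} = 2 - o$
$\left(y{\left(-430 \right)} + 274465\right) + 212 \left(212 - 107\right) = \left(\left(2 - -430\right) + 274465\right) + 212 \left(212 - 107\right) = \left(\left(2 + 430\right) + 274465\right) + 212 \cdot 105 = \left(432 + 274465\right) + 22260 = 274897 + 22260 = 297157$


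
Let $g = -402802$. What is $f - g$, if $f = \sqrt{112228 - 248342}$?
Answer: $402802 + i \sqrt{136114} \approx 4.028 \cdot 10^{5} + 368.94 i$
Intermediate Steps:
$f = i \sqrt{136114}$ ($f = \sqrt{-136114} = i \sqrt{136114} \approx 368.94 i$)
$f - g = i \sqrt{136114} - -402802 = i \sqrt{136114} + 402802 = 402802 + i \sqrt{136114}$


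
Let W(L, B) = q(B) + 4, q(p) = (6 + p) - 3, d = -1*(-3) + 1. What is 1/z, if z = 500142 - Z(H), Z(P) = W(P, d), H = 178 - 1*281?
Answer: 1/500131 ≈ 1.9995e-6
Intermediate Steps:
d = 4 (d = 3 + 1 = 4)
q(p) = 3 + p
H = -103 (H = 178 - 281 = -103)
W(L, B) = 7 + B (W(L, B) = (3 + B) + 4 = 7 + B)
Z(P) = 11 (Z(P) = 7 + 4 = 11)
z = 500131 (z = 500142 - 1*11 = 500142 - 11 = 500131)
1/z = 1/500131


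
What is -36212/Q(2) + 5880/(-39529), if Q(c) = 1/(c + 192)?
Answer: -39670898656/5647 ≈ -7.0251e+6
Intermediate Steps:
Q(c) = 1/(192 + c)
-36212/Q(2) + 5880/(-39529) = -36212/(1/(192 + 2)) + 5880/(-39529) = -36212/(1/194) + 5880*(-1/39529) = -36212/1/194 - 840/5647 = -36212*194 - 840/5647 = -7025128 - 840/5647 = -39670898656/5647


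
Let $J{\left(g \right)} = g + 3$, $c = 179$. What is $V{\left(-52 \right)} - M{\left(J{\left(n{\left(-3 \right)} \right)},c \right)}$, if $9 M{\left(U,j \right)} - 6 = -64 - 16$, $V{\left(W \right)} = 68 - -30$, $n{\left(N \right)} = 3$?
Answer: $\frac{956}{9} \approx 106.22$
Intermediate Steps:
$V{\left(W \right)} = 98$ ($V{\left(W \right)} = 68 + 30 = 98$)
$J{\left(g \right)} = 3 + g$
$M{\left(U,j \right)} = - \frac{74}{9}$ ($M{\left(U,j \right)} = \frac{2}{3} + \frac{-64 - 16}{9} = \frac{2}{3} + \frac{1}{9} \left(-80\right) = \frac{2}{3} - \frac{80}{9} = - \frac{74}{9}$)
$V{\left(-52 \right)} - M{\left(J{\left(n{\left(-3 \right)} \right)},c \right)} = 98 - - \frac{74}{9} = 98 + \frac{74}{9} = \frac{956}{9}$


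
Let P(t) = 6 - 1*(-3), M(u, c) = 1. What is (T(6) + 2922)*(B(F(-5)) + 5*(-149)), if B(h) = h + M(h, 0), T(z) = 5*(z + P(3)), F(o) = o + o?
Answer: -2259738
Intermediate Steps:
F(o) = 2*o
P(t) = 9 (P(t) = 6 + 3 = 9)
T(z) = 45 + 5*z (T(z) = 5*(z + 9) = 5*(9 + z) = 45 + 5*z)
B(h) = 1 + h (B(h) = h + 1 = 1 + h)
(T(6) + 2922)*(B(F(-5)) + 5*(-149)) = ((45 + 5*6) + 2922)*((1 + 2*(-5)) + 5*(-149)) = ((45 + 30) + 2922)*((1 - 10) - 745) = (75 + 2922)*(-9 - 745) = 2997*(-754) = -2259738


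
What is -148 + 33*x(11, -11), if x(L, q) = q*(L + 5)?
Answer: -5956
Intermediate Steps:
x(L, q) = q*(5 + L)
-148 + 33*x(11, -11) = -148 + 33*(-11*(5 + 11)) = -148 + 33*(-11*16) = -148 + 33*(-176) = -148 - 5808 = -5956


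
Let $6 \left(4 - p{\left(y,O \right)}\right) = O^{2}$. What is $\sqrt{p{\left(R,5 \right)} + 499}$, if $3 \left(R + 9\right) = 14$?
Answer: $\frac{\sqrt{17958}}{6} \approx 22.335$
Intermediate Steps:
$R = - \frac{13}{3}$ ($R = -9 + \frac{1}{3} \cdot 14 = -9 + \frac{14}{3} = - \frac{13}{3} \approx -4.3333$)
$p{\left(y,O \right)} = 4 - \frac{O^{2}}{6}$
$\sqrt{p{\left(R,5 \right)} + 499} = \sqrt{\left(4 - \frac{5^{2}}{6}\right) + 499} = \sqrt{\left(4 - \frac{25}{6}\right) + 499} = \sqrt{- \frac{1}{6} + 499} = \sqrt{\frac{2993}{6}} = \frac{\sqrt{17958}}{6}$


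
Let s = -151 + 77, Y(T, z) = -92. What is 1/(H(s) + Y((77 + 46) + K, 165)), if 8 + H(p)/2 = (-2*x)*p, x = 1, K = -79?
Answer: 1/188 ≈ 0.0053191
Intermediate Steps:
s = -74
H(p) = -16 - 4*p (H(p) = -16 + 2*((-2*1)*p) = -16 + 2*(-2*p) = -16 - 4*p)
1/(H(s) + Y((77 + 46) + K, 165)) = 1/((-16 - 4*(-74)) - 92) = 1/((-16 + 296) - 92) = 1/(280 - 92) = 1/188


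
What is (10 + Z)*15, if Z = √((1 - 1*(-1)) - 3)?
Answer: 150 + 15*I ≈ 150.0 + 15.0*I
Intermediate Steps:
Z = I (Z = √((1 + 1) - 3) = √(2 - 3) = √(-1) = I ≈ 1.0*I)
(10 + Z)*15 = (10 + I)*15 = 150 + 15*I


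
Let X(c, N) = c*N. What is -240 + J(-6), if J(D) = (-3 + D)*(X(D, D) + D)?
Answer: -510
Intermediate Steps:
X(c, N) = N*c
J(D) = (-3 + D)*(D + D²) (J(D) = (-3 + D)*(D*D + D) = (-3 + D)*(D² + D) = (-3 + D)*(D + D²))
-240 + J(-6) = -240 - 6*(-3 + (-6)² - 2*(-6)) = -240 - 6*(-3 + 36 + 12) = -240 - 6*45 = -240 - 270 = -510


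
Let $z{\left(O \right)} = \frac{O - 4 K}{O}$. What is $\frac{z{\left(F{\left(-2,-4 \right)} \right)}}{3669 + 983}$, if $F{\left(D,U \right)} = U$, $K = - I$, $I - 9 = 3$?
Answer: $- \frac{11}{4652} \approx -0.0023646$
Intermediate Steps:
$I = 12$ ($I = 9 + 3 = 12$)
$K = -12$ ($K = \left(-1\right) 12 = -12$)
$z{\left(O \right)} = \frac{48 + O}{O}$ ($z{\left(O \right)} = \frac{O - -48}{O} = \frac{O + 48}{O} = \frac{48 + O}{O}$)
$\frac{z{\left(F{\left(-2,-4 \right)} \right)}}{3669 + 983} = \frac{\frac{1}{-4} \left(48 - 4\right)}{3669 + 983} = \frac{\left(- \frac{1}{4}\right) 44}{4652} = \frac{1}{4652} \left(-11\right) = - \frac{11}{4652}$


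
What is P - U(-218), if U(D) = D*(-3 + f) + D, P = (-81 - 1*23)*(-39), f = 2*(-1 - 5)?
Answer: 1004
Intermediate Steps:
f = -12 (f = 2*(-6) = -12)
P = 4056 (P = (-81 - 23)*(-39) = -104*(-39) = 4056)
U(D) = -14*D (U(D) = D*(-3 - 12) + D = D*(-15) + D = -15*D + D = -14*D)
P - U(-218) = 4056 - (-14)*(-218) = 4056 - 1*3052 = 4056 - 3052 = 1004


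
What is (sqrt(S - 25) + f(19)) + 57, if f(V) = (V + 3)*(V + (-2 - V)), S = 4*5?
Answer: 13 + I*sqrt(5) ≈ 13.0 + 2.2361*I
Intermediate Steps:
S = 20
f(V) = -6 - 2*V (f(V) = (3 + V)*(-2) = -6 - 2*V)
(sqrt(S - 25) + f(19)) + 57 = (sqrt(20 - 25) + (-6 - 2*19)) + 57 = (sqrt(-5) + (-6 - 38)) + 57 = (I*sqrt(5) - 44) + 57 = (-44 + I*sqrt(5)) + 57 = 13 + I*sqrt(5)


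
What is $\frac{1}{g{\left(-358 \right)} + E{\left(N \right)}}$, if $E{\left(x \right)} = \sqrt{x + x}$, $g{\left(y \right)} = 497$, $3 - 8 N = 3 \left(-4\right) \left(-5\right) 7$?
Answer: $\frac{1988}{988453} - \frac{2 i \sqrt{417}}{988453} \approx 0.0020112 - 4.1318 \cdot 10^{-5} i$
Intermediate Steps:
$N = - \frac{417}{8}$ ($N = \frac{3}{8} - \frac{3 \left(-4\right) \left(-5\right) 7}{8} = \frac{3}{8} - \frac{\left(-12\right) \left(-5\right) 7}{8} = \frac{3}{8} - \frac{60 \cdot 7}{8} = \frac{3}{8} - \frac{105}{2} = - \frac{417}{8} \approx -52.125$)
$E{\left(x \right)} = \sqrt{2} \sqrt{x}$ ($E{\left(x \right)} = \sqrt{2 x} = \sqrt{2} \sqrt{x}$)
$\frac{1}{g{\left(-358 \right)} + E{\left(N \right)}} = \frac{1}{497 + \sqrt{2} \sqrt{- \frac{417}{8}}} = \frac{1}{497 + \sqrt{2} \frac{i \sqrt{834}}{4}} = \frac{1}{497 + \frac{i \sqrt{417}}{2}}$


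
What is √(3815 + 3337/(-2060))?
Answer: √4045614945/1030 ≈ 61.753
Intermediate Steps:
√(3815 + 3337/(-2060)) = √(3815 + 3337*(-1/2060)) = √(3815 - 3337/2060) = √(7855563/2060) = √4045614945/1030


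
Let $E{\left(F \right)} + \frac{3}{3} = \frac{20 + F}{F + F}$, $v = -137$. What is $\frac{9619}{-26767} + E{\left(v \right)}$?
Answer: $- \frac{6838025}{7334158} \approx -0.93235$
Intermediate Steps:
$E{\left(F \right)} = -1 + \frac{20 + F}{2 F}$ ($E{\left(F \right)} = -1 + \frac{20 + F}{F + F} = -1 + \frac{20 + F}{2 F}$)
$\frac{9619}{-26767} + E{\left(v \right)} = \frac{9619}{-26767} + \frac{20 - -137}{2 \left(-137\right)} = 9619 \left(- \frac{1}{26767}\right) + \frac{1}{2} \left(- \frac{1}{137}\right) \left(20 + 137\right) = - \frac{9619}{26767} + \frac{1}{2} \left(- \frac{1}{137}\right) 157 = - \frac{9619}{26767} - \frac{157}{274} = - \frac{6838025}{7334158}$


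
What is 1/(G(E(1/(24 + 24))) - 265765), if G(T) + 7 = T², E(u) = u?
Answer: -2304/612338687 ≈ -3.7626e-6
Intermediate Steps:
G(T) = -7 + T²
1/(G(E(1/(24 + 24))) - 265765) = 1/((-7 + (1/(24 + 24))²) - 265765) = 1/((-7 + (1/48)²) - 265765) = 1/((-7 + 1/2304) - 265765) = 1/(-16127/2304 - 265765) = 1/(-612338687/2304) = -2304/612338687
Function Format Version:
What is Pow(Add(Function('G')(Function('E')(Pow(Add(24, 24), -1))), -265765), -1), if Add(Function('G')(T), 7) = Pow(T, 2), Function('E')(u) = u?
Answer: Rational(-2304, 612338687) ≈ -3.7626e-6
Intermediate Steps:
Function('G')(T) = Add(-7, Pow(T, 2))
Pow(Add(Function('G')(Function('E')(Pow(Add(24, 24), -1))), -265765), -1) = Pow(Add(Add(-7, Pow(Pow(Add(24, 24), -1), 2)), -265765), -1) = Pow(Add(Add(-7, Pow(Pow(48, -1), 2)), -265765), -1) = Pow(Add(Add(-7, Pow(Rational(1, 48), 2)), -265765), -1) = Pow(Add(Add(-7, Rational(1, 2304)), -265765), -1) = Pow(Add(Rational(-16127, 2304), -265765), -1) = Pow(Rational(-612338687, 2304), -1) = Rational(-2304, 612338687)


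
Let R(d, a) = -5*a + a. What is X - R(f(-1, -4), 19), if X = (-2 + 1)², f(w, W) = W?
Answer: 77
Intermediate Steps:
R(d, a) = -4*a
X = 1 (X = (-1)² = 1)
X - R(f(-1, -4), 19) = 1 - (-4)*19 = 1 - 1*(-76) = 1 + 76 = 77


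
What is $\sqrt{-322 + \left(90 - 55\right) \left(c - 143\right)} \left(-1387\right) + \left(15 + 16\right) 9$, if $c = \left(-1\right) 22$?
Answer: $279 - 1387 i \sqrt{6097} \approx 279.0 - 1.083 \cdot 10^{5} i$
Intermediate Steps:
$c = -22$
$\sqrt{-322 + \left(90 - 55\right) \left(c - 143\right)} \left(-1387\right) + \left(15 + 16\right) 9 = \sqrt{-322 + \left(90 - 55\right) \left(-22 - 143\right)} \left(-1387\right) + \left(15 + 16\right) 9 = \sqrt{-322 + 35 \left(-165\right)} \left(-1387\right) + 31 \cdot 9 = \sqrt{-322 - 5775} \left(-1387\right) + 279 = \sqrt{-6097} \left(-1387\right) + 279 = i \sqrt{6097} \left(-1387\right) + 279 = - 1387 i \sqrt{6097} + 279 = 279 - 1387 i \sqrt{6097}$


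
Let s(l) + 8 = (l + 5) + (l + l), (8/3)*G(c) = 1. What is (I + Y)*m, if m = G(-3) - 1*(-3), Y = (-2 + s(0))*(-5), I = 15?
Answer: 135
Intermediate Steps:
G(c) = 3/8 (G(c) = (3/8)*1 = 3/8)
s(l) = -3 + 3*l (s(l) = -8 + ((l + 5) + (l + l)) = -8 + ((5 + l) + 2*l) = -8 + (5 + 3*l) = -3 + 3*l)
Y = 25 (Y = (-2 + (-3 + 3*0))*(-5) = (-2 + (-3 + 0))*(-5) = (-2 - 3)*(-5) = -5*(-5) = 25)
m = 27/8 (m = 3/8 - 1*(-3) = 3/8 + 3 = 27/8 ≈ 3.3750)
(I + Y)*m = (15 + 25)*(27/8) = 40*(27/8) = 135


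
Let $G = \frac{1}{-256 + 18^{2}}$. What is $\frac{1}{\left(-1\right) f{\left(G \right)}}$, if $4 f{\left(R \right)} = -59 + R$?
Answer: $\frac{272}{4011} \approx 0.067814$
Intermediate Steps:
$G = \frac{1}{68}$ ($G = \frac{1}{-256 + 324} = \frac{1}{68} \approx 0.014706$)
$f{\left(R \right)} = - \frac{59}{4} + \frac{R}{4}$ ($f{\left(R \right)} = \frac{-59 + R}{4} = - \frac{59}{4} + \frac{R}{4}$)
$\frac{1}{\left(-1\right) f{\left(G \right)}} = \frac{1}{\left(-1\right) \left(- \frac{59}{4} + \frac{1}{4} \cdot \frac{1}{68}\right)} = \frac{1}{\left(-1\right) \left(- \frac{59}{4} + \frac{1}{272}\right)} = \frac{1}{\left(-1\right) \left(- \frac{4011}{272}\right)} = \frac{1}{\frac{4011}{272}} = \frac{272}{4011}$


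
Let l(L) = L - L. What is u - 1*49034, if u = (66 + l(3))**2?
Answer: -44678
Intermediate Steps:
l(L) = 0
u = 4356 (u = (66 + 0)**2 = 66**2 = 4356)
u - 1*49034 = 4356 - 1*49034 = 4356 - 49034 = -44678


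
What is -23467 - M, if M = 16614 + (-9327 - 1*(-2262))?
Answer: -33016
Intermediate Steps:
M = 9549 (M = 16614 + (-9327 + 2262) = 16614 - 7065 = 9549)
-23467 - M = -23467 - 1*9549 = -23467 - 9549 = -33016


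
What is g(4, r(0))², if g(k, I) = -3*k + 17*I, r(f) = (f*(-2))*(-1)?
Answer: 144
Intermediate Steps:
r(f) = 2*f (r(f) = -2*f*(-1) = 2*f)
g(4, r(0))² = (-3*4 + 17*(2*0))² = (-12 + 17*0)² = (-12 + 0)² = (-12)² = 144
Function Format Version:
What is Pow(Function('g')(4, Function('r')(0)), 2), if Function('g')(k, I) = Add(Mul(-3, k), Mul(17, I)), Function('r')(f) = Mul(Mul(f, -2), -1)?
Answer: 144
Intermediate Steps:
Function('r')(f) = Mul(2, f) (Function('r')(f) = Mul(Mul(-2, f), -1) = Mul(2, f))
Pow(Function('g')(4, Function('r')(0)), 2) = Pow(Add(Mul(-3, 4), Mul(17, Mul(2, 0))), 2) = Pow(Add(-12, Mul(17, 0)), 2) = Pow(Add(-12, 0), 2) = Pow(-12, 2) = 144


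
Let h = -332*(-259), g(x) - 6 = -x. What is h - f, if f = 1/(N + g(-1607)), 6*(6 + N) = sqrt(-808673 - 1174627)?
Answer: 680390535715/7912622 + 5*I*sqrt(19833)/7912622 ≈ 85988.0 + 8.8991e-5*I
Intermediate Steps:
g(x) = 6 - x
N = -6 + 5*I*sqrt(19833)/3 (N = -6 + sqrt(-808673 - 1174627)/6 = -6 + sqrt(-1983300)/6 = -6 + (10*I*sqrt(19833))/6 = -6 + 5*I*sqrt(19833)/3 ≈ -6.0 + 234.72*I)
f = 1/(1607 + 5*I*sqrt(19833)/3) (f = 1/((-6 + 5*I*sqrt(19833)/3) + (6 - 1*(-1607))) = 1/((-6 + 5*I*sqrt(19833)/3) + (6 + 1607)) = 1/((-6 + 5*I*sqrt(19833)/3) + 1613) = 1/(1607 + 5*I*sqrt(19833)/3) ≈ 0.00060928 - 8.8991e-5*I)
h = 85988
h - f = 85988 - (4821/7912622 - 5*I*sqrt(19833)/7912622) = 85988 + (-4821/7912622 + 5*I*sqrt(19833)/7912622) = 680390535715/7912622 + 5*I*sqrt(19833)/7912622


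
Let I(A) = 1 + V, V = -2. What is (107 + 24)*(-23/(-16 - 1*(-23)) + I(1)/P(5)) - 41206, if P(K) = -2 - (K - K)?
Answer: -581993/14 ≈ -41571.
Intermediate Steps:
P(K) = -2 (P(K) = -2 - 1*0 = -2 + 0 = -2)
I(A) = -1 (I(A) = 1 - 2 = -1)
(107 + 24)*(-23/(-16 - 1*(-23)) + I(1)/P(5)) - 41206 = (107 + 24)*(-23/(-16 - 1*(-23)) - 1/(-2)) - 41206 = 131*(-23/(-16 + 23) - 1*(-½)) - 41206 = 131*(-23/7 + ½) - 41206 = 131*(-39/14) - 41206 = -5109/14 - 41206 = -581993/14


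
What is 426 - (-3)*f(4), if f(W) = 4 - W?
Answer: 426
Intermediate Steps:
426 - (-3)*f(4) = 426 - (-3)*(4 - 1*4) = 426 - (-3)*(4 - 4) = 426 - (-3)*0 = 426 - 1*0 = 426 + 0 = 426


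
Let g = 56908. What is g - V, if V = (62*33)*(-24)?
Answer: 106012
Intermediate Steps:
V = -49104 (V = 2046*(-24) = -49104)
g - V = 56908 - 1*(-49104) = 56908 + 49104 = 106012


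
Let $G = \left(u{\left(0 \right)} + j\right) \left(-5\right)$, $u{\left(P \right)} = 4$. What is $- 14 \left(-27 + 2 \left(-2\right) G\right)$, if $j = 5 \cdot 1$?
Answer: $-2142$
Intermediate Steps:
$j = 5$
$G = -45$ ($G = \left(4 + 5\right) \left(-5\right) = 9 \left(-5\right) = -45$)
$- 14 \left(-27 + 2 \left(-2\right) G\right) = - 14 \left(-27 + 2 \left(-2\right) \left(-45\right)\right) = - 14 \left(-27 - -180\right) = - 14 \left(-27 + 180\right) = \left(-14\right) 153 = -2142$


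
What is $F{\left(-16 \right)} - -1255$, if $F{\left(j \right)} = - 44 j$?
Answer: $1959$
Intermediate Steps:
$F{\left(-16 \right)} - -1255 = \left(-44\right) \left(-16\right) - -1255 = 704 + 1255 = 1959$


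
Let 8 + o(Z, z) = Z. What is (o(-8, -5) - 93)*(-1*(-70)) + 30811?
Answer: 23181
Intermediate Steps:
o(Z, z) = -8 + Z
(o(-8, -5) - 93)*(-1*(-70)) + 30811 = ((-8 - 8) - 93)*(-1*(-70)) + 30811 = (-16 - 93)*70 + 30811 = -109*70 + 30811 = -7630 + 30811 = 23181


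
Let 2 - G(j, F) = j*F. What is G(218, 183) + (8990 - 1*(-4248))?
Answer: -26654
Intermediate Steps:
G(j, F) = 2 - F*j (G(j, F) = 2 - j*F = 2 - F*j)
G(218, 183) + (8990 - 1*(-4248)) = (2 - 1*183*218) + (8990 - 1*(-4248)) = (2 - 39894) + (8990 + 4248) = -39892 + 13238 = -26654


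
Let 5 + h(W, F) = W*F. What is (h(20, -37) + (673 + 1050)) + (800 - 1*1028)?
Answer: 750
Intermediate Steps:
h(W, F) = -5 + F*W (h(W, F) = -5 + W*F = -5 + F*W)
(h(20, -37) + (673 + 1050)) + (800 - 1*1028) = ((-5 - 37*20) + (673 + 1050)) + (800 - 1*1028) = ((-5 - 740) + 1723) + (800 - 1028) = (-745 + 1723) - 228 = 978 - 228 = 750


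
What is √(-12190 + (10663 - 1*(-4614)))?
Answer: 21*√7 ≈ 55.561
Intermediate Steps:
√(-12190 + (10663 - 1*(-4614))) = √(-12190 + (10663 + 4614)) = √(-12190 + 15277) = √3087 = 21*√7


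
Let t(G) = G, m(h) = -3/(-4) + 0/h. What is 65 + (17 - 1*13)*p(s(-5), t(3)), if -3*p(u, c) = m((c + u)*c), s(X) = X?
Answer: 64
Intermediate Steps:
m(h) = ¾ (m(h) = -3*(-¼) + 0 = ¾ + 0 = ¾)
p(u, c) = -¼ (p(u, c) = -⅓*¾ = -¼)
65 + (17 - 1*13)*p(s(-5), t(3)) = 65 + (17 - 1*13)*(-¼) = 65 + (17 - 13)*(-¼) = 65 + 4*(-¼) = 65 - 1 = 64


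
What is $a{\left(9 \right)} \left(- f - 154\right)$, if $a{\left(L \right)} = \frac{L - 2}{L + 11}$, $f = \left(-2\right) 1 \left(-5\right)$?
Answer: $- \frac{287}{5} \approx -57.4$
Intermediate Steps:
$f = 10$ ($f = \left(-2\right) \left(-5\right) = 10$)
$a{\left(L \right)} = \frac{-2 + L}{11 + L}$
$a{\left(9 \right)} \left(- f - 154\right) = \frac{-2 + 9}{11 + 9} \left(\left(-1\right) 10 - 154\right) = \frac{1}{20} \cdot 7 \left(-10 - 154\right) = \frac{1}{20} \cdot 7 \left(-164\right) = \frac{7}{20} \left(-164\right) = - \frac{287}{5}$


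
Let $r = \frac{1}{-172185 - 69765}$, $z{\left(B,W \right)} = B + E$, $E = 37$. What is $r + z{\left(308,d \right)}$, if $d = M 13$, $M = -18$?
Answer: $\frac{83472749}{241950} \approx 345.0$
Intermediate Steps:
$d = -234$ ($d = \left(-18\right) 13 = -234$)
$z{\left(B,W \right)} = 37 + B$ ($z{\left(B,W \right)} = B + 37 = 37 + B$)
$r = - \frac{1}{241950}$ ($r = \frac{1}{-241950} = - \frac{1}{241950} \approx -4.1331 \cdot 10^{-6}$)
$r + z{\left(308,d \right)} = - \frac{1}{241950} + \left(37 + 308\right) = - \frac{1}{241950} + 345 = \frac{83472749}{241950}$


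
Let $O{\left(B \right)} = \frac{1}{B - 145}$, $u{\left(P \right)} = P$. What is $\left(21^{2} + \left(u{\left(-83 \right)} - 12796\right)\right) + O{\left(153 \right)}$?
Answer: $- \frac{99503}{8} \approx -12438.0$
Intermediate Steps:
$O{\left(B \right)} = \frac{1}{-145 + B}$
$\left(21^{2} + \left(u{\left(-83 \right)} - 12796\right)\right) + O{\left(153 \right)} = \left(21^{2} - 12879\right) + \frac{1}{-145 + 153} = \left(441 - 12879\right) + \frac{1}{8} = -12438 + \frac{1}{8} = - \frac{99503}{8}$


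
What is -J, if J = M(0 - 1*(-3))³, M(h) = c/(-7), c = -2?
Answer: -8/343 ≈ -0.023324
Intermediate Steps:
M(h) = 2/7 (M(h) = -2/(-7) = -2*(-⅐) = 2/7)
J = 8/343 (J = (2/7)³ = 8/343 ≈ 0.023324)
-J = -1*8/343 = -8/343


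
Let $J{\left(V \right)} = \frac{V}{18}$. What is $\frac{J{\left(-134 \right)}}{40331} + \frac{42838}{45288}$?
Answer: $\frac{863681117}{913255164} \approx 0.94572$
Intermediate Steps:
$J{\left(V \right)} = \frac{V}{18}$ ($J{\left(V \right)} = V \frac{1}{18} = \frac{V}{18}$)
$\frac{J{\left(-134 \right)}}{40331} + \frac{42838}{45288} = \frac{\frac{1}{18} \left(-134\right)}{40331} + \frac{42838}{45288} = \left(- \frac{67}{9}\right) \frac{1}{40331} + 42838 \cdot \frac{1}{45288} = - \frac{67}{362979} + \frac{21419}{22644} = \frac{863681117}{913255164}$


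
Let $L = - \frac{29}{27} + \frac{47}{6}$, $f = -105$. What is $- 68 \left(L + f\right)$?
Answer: $\frac{180370}{27} \approx 6680.4$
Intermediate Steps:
$L = \frac{365}{54}$ ($L = \left(-29\right) \frac{1}{27} + 47 \cdot \frac{1}{6} = - \frac{29}{27} + \frac{47}{6} = \frac{365}{54} \approx 6.7593$)
$- 68 \left(L + f\right) = - 68 \left(\frac{365}{54} - 105\right) = \left(-68\right) \left(- \frac{5305}{54}\right) = \frac{180370}{27}$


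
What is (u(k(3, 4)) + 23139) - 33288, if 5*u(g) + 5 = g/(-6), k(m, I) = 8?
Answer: -152254/15 ≈ -10150.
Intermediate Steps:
u(g) = -1 - g/30 (u(g) = -1 + (g/(-6))/5 = -1 + (g*(-⅙))/5 = -1 + (-g/6)/5 = -1 - g/30)
(u(k(3, 4)) + 23139) - 33288 = ((-1 - 1/30*8) + 23139) - 33288 = ((-1 - 4/15) + 23139) - 33288 = (-19/15 + 23139) - 33288 = 347066/15 - 33288 = -152254/15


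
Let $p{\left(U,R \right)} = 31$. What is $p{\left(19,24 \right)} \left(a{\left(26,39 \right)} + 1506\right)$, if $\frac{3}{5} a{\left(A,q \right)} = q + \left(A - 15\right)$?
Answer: $\frac{147808}{3} \approx 49269.0$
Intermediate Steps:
$a{\left(A,q \right)} = -25 + \frac{5 A}{3} + \frac{5 q}{3}$ ($a{\left(A,q \right)} = \frac{5 \left(q + \left(A - 15\right)\right)}{3} = \frac{5 \left(q + \left(-15 + A\right)\right)}{3} = \frac{5 \left(-15 + A + q\right)}{3} = -25 + \frac{5 A}{3} + \frac{5 q}{3}$)
$p{\left(19,24 \right)} \left(a{\left(26,39 \right)} + 1506\right) = 31 \left(\left(-25 + \frac{5}{3} \cdot 26 + \frac{5}{3} \cdot 39\right) + 1506\right) = 31 \left(\left(-25 + \frac{130}{3} + 65\right) + 1506\right) = 31 \left(\frac{250}{3} + 1506\right) = 31 \cdot \frac{4768}{3} = \frac{147808}{3}$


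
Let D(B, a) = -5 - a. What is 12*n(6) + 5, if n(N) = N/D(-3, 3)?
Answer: -4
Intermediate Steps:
n(N) = -N/8 (n(N) = N/(-5 - 1*3) = N/(-5 - 3) = N/(-8) = N*(-⅛) = -N/8)
12*n(6) + 5 = 12*(-⅛*6) + 5 = 12*(-¾) + 5 = -9 + 5 = -4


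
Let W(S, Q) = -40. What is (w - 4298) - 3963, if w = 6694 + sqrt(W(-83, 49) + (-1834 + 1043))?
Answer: -1567 + I*sqrt(831) ≈ -1567.0 + 28.827*I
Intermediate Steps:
w = 6694 + I*sqrt(831) (w = 6694 + sqrt(-40 + (-1834 + 1043)) = 6694 + sqrt(-40 - 791) = 6694 + sqrt(-831) = 6694 + I*sqrt(831) ≈ 6694.0 + 28.827*I)
(w - 4298) - 3963 = ((6694 + I*sqrt(831)) - 4298) - 3963 = (2396 + I*sqrt(831)) - 3963 = -1567 + I*sqrt(831)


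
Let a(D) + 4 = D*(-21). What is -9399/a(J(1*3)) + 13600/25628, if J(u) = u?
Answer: 60447193/429269 ≈ 140.81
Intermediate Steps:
a(D) = -4 - 21*D (a(D) = -4 + D*(-21) = -4 - 21*D)
-9399/a(J(1*3)) + 13600/25628 = -9399/(-4 - 21*3) + 13600/25628 = -9399/(-4 - 21*3) + 13600*(1/25628) = -9399/(-4 - 63) + 3400/6407 = -9399/(-67) + 3400/6407 = -9399*(-1/67) + 3400/6407 = 9399/67 + 3400/6407 = 60447193/429269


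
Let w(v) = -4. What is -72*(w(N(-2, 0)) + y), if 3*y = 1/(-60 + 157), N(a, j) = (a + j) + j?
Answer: 27912/97 ≈ 287.75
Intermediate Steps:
N(a, j) = a + 2*j
y = 1/291 (y = 1/(3*(-60 + 157)) = (⅓)/97 = (⅓)*(1/97) = 1/291 ≈ 0.0034364)
-72*(w(N(-2, 0)) + y) = -72*(-4 + 1/291) = -72*(-1163/291) = 27912/97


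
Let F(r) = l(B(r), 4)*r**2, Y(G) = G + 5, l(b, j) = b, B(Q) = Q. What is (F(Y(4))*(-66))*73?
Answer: -3512322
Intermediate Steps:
Y(G) = 5 + G
F(r) = r**3 (F(r) = r*r**2 = r**3)
(F(Y(4))*(-66))*73 = ((5 + 4)**3*(-66))*73 = (9**3*(-66))*73 = (729*(-66))*73 = -48114*73 = -3512322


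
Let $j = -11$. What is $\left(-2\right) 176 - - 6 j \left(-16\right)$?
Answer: $704$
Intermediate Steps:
$\left(-2\right) 176 - - 6 j \left(-16\right) = \left(-2\right) 176 - \left(-6\right) \left(-11\right) \left(-16\right) = -352 - 66 \left(-16\right) = -352 - -1056 = -352 + 1056 = 704$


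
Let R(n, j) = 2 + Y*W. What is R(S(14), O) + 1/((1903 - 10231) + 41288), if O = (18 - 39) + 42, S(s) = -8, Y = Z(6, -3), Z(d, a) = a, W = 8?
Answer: -725119/32960 ≈ -22.000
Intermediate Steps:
Y = -3
O = 21 (O = -21 + 42 = 21)
R(n, j) = -22 (R(n, j) = 2 - 3*8 = 2 - 24 = -22)
R(S(14), O) + 1/((1903 - 10231) + 41288) = -22 + 1/((1903 - 10231) + 41288) = -22 + 1/(-8328 + 41288) = -22 + 1/32960 = -725119/32960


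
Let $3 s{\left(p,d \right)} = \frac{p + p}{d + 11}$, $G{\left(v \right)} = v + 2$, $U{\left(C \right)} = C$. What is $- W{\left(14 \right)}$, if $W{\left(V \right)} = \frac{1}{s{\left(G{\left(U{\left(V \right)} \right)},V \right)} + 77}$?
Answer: $- \frac{75}{5807} \approx -0.012915$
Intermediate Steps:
$G{\left(v \right)} = 2 + v$
$s{\left(p,d \right)} = \frac{2 p}{3 \left(11 + d\right)}$ ($s{\left(p,d \right)} = \frac{\left(p + p\right) \frac{1}{d + 11}}{3} = \frac{2 p \frac{1}{11 + d}}{3} = \frac{2 p}{3 \left(11 + d\right)}$)
$W{\left(V \right)} = \frac{1}{77 + \frac{2 \left(2 + V\right)}{3 \left(11 + V\right)}}$ ($W{\left(V \right)} = \frac{1}{\frac{2 \left(2 + V\right)}{3 \left(11 + V\right)} + 77} = \frac{1}{77 + \frac{2 \left(2 + V\right)}{3 \left(11 + V\right)}}$)
$- W{\left(14 \right)} = - \frac{3 \left(11 + 14\right)}{2545 + 233 \cdot 14} = - \frac{3 \cdot 25}{2545 + 3262} = - \frac{3 \cdot 25}{5807} = \left(-1\right) \frac{75}{5807} = - \frac{75}{5807}$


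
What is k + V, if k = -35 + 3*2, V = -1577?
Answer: -1606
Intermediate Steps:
k = -29 (k = -35 + 6 = -29)
k + V = -29 - 1577 = -1606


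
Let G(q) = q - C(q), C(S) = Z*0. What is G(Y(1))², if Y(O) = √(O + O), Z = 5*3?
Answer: 2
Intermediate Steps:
Z = 15
C(S) = 0 (C(S) = 15*0 = 0)
Y(O) = √2*√O (Y(O) = √(2*O) = √2*√O)
G(q) = q (G(q) = q - 1*0 = q + 0 = q)
G(Y(1))² = (√2*√1)² = (√2*1)² = (√2)² = 2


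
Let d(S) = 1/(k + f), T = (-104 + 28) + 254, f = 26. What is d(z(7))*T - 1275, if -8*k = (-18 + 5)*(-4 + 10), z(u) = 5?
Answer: -181613/143 ≈ -1270.0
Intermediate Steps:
k = 39/4 (k = -(-18 + 5)*(-4 + 10)/8 = -(-13)*6/8 = -1/8*(-78) = 39/4 ≈ 9.7500)
T = 178 (T = -76 + 254 = 178)
d(S) = 4/143 (d(S) = 1/(39/4 + 26) = 1/(143/4) = 4/143)
d(z(7))*T - 1275 = (4/143)*178 - 1275 = 712/143 - 1275 = -181613/143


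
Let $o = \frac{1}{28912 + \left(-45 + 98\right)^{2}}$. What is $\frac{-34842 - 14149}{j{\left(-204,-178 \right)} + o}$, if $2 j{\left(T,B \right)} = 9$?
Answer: $- \frac{3108087022}{285491} \approx -10887.0$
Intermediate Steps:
$j{\left(T,B \right)} = \frac{9}{2}$ ($j{\left(T,B \right)} = \frac{1}{2} \cdot 9 = \frac{9}{2}$)
$o = \frac{1}{31721}$ ($o = \frac{1}{28912 + 53^{2}} = \frac{1}{28912 + 2809} = \frac{1}{31721} \approx 3.1525 \cdot 10^{-5}$)
$\frac{-34842 - 14149}{j{\left(-204,-178 \right)} + o} = \frac{-34842 - 14149}{\frac{9}{2} + \frac{1}{31721}} = - \frac{48991}{\frac{285491}{63442}} = \left(-48991\right) \frac{63442}{285491} = - \frac{3108087022}{285491}$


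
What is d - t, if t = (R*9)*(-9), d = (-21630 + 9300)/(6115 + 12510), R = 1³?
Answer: 299259/3725 ≈ 80.338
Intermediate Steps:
R = 1
d = -2466/3725 (d = -12330/18625 = -12330*1/18625 = -2466/3725 ≈ -0.66201)
t = -81 (t = (1*9)*(-9) = 9*(-9) = -81)
d - t = -2466/3725 - 1*(-81) = -2466/3725 + 81 = 299259/3725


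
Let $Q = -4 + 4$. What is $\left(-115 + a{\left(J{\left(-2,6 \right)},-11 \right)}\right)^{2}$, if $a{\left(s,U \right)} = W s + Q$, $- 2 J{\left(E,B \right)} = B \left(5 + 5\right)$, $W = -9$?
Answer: $24025$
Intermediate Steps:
$Q = 0$
$J{\left(E,B \right)} = - 5 B$ ($J{\left(E,B \right)} = - \frac{B \left(5 + 5\right)}{2} = - \frac{B 10}{2} = - \frac{10 B}{2} = - 5 B$)
$a{\left(s,U \right)} = - 9 s$ ($a{\left(s,U \right)} = - 9 s + 0 = - 9 s$)
$\left(-115 + a{\left(J{\left(-2,6 \right)},-11 \right)}\right)^{2} = \left(-115 - 9 \left(\left(-5\right) 6\right)\right)^{2} = \left(-115 - -270\right)^{2} = \left(-115 + 270\right)^{2} = 155^{2} = 24025$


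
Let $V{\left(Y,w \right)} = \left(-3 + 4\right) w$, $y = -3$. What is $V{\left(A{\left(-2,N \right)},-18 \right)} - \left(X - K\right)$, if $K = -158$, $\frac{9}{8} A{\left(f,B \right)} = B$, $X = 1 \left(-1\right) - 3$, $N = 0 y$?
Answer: $-172$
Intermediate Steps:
$N = 0$ ($N = 0 \left(-3\right) = 0$)
$X = -4$ ($X = -1 - 3 = -4$)
$A{\left(f,B \right)} = \frac{8 B}{9}$
$V{\left(Y,w \right)} = w$ ($V{\left(Y,w \right)} = 1 w = w$)
$V{\left(A{\left(-2,N \right)},-18 \right)} - \left(X - K\right) = -18 - \left(-4 - -158\right) = -18 - \left(-4 + 158\right) = -18 - 154 = -172$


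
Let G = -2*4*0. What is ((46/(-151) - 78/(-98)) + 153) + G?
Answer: 1135682/7399 ≈ 153.49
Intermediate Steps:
G = 0 (G = -8*0 = 0)
((46/(-151) - 78/(-98)) + 153) + G = ((46/(-151) - 78/(-98)) + 153) + 0 = ((46*(-1/151) - 78*(-1/98)) + 153) + 0 = ((-46/151 + 39/49) + 153) + 0 = (3635/7399 + 153) + 0 = 1135682/7399 + 0 = 1135682/7399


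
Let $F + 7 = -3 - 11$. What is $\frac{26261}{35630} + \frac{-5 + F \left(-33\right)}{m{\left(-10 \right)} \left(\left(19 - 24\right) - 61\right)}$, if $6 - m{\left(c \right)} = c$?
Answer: $\frac{50284}{587895} \approx 0.085532$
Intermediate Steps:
$m{\left(c \right)} = 6 - c$
$F = -21$ ($F = -7 - 14 = -21$)
$\frac{26261}{35630} + \frac{-5 + F \left(-33\right)}{m{\left(-10 \right)} \left(\left(19 - 24\right) - 61\right)} = \frac{26261}{35630} + \frac{-5 - -693}{\left(6 - -10\right) \left(\left(19 - 24\right) - 61\right)} = 26261 \cdot \frac{1}{35630} + \frac{-5 + 693}{\left(6 + 10\right) \left(\left(19 - 24\right) - 61\right)} = \frac{26261}{35630} + \frac{688}{16 \left(-5 - 61\right)} = \frac{26261}{35630} + \frac{688}{16 \left(-66\right)} = \frac{26261}{35630} + \frac{688}{-1056} = \frac{26261}{35630} + 688 \left(- \frac{1}{1056}\right) = \frac{26261}{35630} - \frac{43}{66} = \frac{50284}{587895}$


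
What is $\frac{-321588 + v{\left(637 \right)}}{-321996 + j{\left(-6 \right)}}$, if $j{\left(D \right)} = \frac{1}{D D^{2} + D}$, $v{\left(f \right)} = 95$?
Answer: $\frac{71371446}{71483113} \approx 0.99844$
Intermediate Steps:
$j{\left(D \right)} = \frac{1}{D + D^{3}}$ ($j{\left(D \right)} = \frac{1}{D^{3} + D} = \frac{1}{D + D^{3}}$)
$\frac{-321588 + v{\left(637 \right)}}{-321996 + j{\left(-6 \right)}} = \frac{-321588 + 95}{-321996 + \frac{1}{-6 + \left(-6\right)^{3}}} = - \frac{321493}{-321996 + \frac{1}{-6 - 216}} = - \frac{321493}{-321996 + \frac{1}{-222}} = - \frac{321493}{-321996 - \frac{1}{222}} = - \frac{321493}{- \frac{71483113}{222}} = \left(-321493\right) \left(- \frac{222}{71483113}\right) = \frac{71371446}{71483113}$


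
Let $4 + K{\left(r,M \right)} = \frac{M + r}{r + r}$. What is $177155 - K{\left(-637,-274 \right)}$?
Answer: $\frac{225699655}{1274} \approx 1.7716 \cdot 10^{5}$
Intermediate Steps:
$K{\left(r,M \right)} = -4 + \frac{M + r}{2 r}$ ($K{\left(r,M \right)} = -4 + \frac{M + r}{r + r} = -4 + \frac{M + r}{2 r}$)
$177155 - K{\left(-637,-274 \right)} = 177155 - \frac{-274 - -4459}{2 \left(-637\right)} = 177155 - \frac{1}{2} \left(- \frac{1}{637}\right) \left(-274 + 4459\right) = 177155 - \frac{1}{2} \left(- \frac{1}{637}\right) 4185 = 177155 - - \frac{4185}{1274} = 177155 + \frac{4185}{1274} = \frac{225699655}{1274}$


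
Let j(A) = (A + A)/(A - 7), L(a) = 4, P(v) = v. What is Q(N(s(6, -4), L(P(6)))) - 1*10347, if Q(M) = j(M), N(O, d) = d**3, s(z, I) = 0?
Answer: -589651/57 ≈ -10345.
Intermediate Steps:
j(A) = 2*A/(-7 + A) (j(A) = (2*A)/(-7 + A) = 2*A/(-7 + A))
Q(M) = 2*M/(-7 + M)
Q(N(s(6, -4), L(P(6)))) - 1*10347 = 2*4**3/(-7 + 4**3) - 1*10347 = 2*64/(-7 + 64) - 10347 = 2*64/57 - 10347 = 2*64*(1/57) - 10347 = 128/57 - 10347 = -589651/57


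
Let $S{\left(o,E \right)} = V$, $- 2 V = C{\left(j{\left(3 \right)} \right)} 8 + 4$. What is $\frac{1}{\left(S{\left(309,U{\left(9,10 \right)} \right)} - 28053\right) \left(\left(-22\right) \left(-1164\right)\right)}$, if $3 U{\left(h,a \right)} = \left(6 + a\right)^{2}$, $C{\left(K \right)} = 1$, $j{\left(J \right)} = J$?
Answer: $- \frac{1}{718534872} \approx -1.3917 \cdot 10^{-9}$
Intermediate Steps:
$U{\left(h,a \right)} = \frac{\left(6 + a\right)^{2}}{3}$
$V = -6$ ($V = - \frac{1 \cdot 8 + 4}{2} = - \frac{8 + 4}{2} = \left(- \frac{1}{2}\right) 12 = -6$)
$S{\left(o,E \right)} = -6$
$\frac{1}{\left(S{\left(309,U{\left(9,10 \right)} \right)} - 28053\right) \left(\left(-22\right) \left(-1164\right)\right)} = \frac{1}{\left(-6 - 28053\right) \left(\left(-22\right) \left(-1164\right)\right)} = \frac{1}{\left(-28059\right) 25608} = \left(- \frac{1}{28059}\right) \frac{1}{25608} = - \frac{1}{718534872}$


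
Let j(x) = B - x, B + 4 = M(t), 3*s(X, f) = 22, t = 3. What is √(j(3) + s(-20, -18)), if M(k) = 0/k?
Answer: √3/3 ≈ 0.57735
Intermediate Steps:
s(X, f) = 22/3 (s(X, f) = (⅓)*22 = 22/3)
M(k) = 0
B = -4 (B = -4 + 0 = -4)
j(x) = -4 - x
√(j(3) + s(-20, -18)) = √((-4 - 1*3) + 22/3) = √((-4 - 3) + 22/3) = √(-7 + 22/3) = √(⅓) = √3/3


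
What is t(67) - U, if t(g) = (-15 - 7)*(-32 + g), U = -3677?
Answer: 2907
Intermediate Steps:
t(g) = 704 - 22*g (t(g) = -22*(-32 + g) = 704 - 22*g)
t(67) - U = (704 - 22*67) - 1*(-3677) = (704 - 1474) + 3677 = -770 + 3677 = 2907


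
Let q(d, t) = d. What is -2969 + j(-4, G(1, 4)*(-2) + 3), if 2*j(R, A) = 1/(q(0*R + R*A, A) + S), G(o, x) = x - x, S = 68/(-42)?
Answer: -1698289/572 ≈ -2969.0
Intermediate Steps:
S = -34/21 (S = 68*(-1/42) = -34/21 ≈ -1.6190)
G(o, x) = 0
j(R, A) = 1/(2*(-34/21 + A*R)) (j(R, A) = 1/(2*((0*R + R*A) - 34/21)) = 1/(2*((0 + A*R) - 34/21)) = 1/(2*(A*R - 34/21)) = 1/(2*(-34/21 + A*R)))
-2969 + j(-4, G(1, 4)*(-2) + 3) = -2969 + 21/(2*(-34 + 21*(0*(-2) + 3)*(-4))) = -2969 + 21/(2*(-34 + 21*(0 + 3)*(-4))) = -2969 + 21/(2*(-34 + 21*3*(-4))) = -2969 + 21/(2*(-34 - 252)) = -2969 + (21/2)/(-286) = -2969 + (21/2)*(-1/286) = -2969 - 21/572 = -1698289/572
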